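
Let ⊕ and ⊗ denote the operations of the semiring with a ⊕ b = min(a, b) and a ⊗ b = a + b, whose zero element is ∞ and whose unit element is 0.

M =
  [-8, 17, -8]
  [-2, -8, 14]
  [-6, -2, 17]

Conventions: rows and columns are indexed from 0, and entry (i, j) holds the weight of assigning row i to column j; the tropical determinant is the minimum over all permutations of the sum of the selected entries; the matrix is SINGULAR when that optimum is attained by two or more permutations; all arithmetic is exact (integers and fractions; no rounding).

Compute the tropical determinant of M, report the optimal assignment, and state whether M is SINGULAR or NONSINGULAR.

σ = (0, 1, 2): (-8) + (-8) + 17 = 1
σ = (0, 2, 1): (-8) + 14 + (-2) = 4
σ = (1, 0, 2): 17 + (-2) + 17 = 32
σ = (1, 2, 0): 17 + 14 + (-6) = 25
σ = (2, 0, 1): (-8) + (-2) + (-2) = -12
σ = (2, 1, 0): (-8) + (-8) + (-6) = -22
Optimal value attained by: σ = (2, 1, 0).
Answer: det⊕(M) = -22; verdict: NONSINGULAR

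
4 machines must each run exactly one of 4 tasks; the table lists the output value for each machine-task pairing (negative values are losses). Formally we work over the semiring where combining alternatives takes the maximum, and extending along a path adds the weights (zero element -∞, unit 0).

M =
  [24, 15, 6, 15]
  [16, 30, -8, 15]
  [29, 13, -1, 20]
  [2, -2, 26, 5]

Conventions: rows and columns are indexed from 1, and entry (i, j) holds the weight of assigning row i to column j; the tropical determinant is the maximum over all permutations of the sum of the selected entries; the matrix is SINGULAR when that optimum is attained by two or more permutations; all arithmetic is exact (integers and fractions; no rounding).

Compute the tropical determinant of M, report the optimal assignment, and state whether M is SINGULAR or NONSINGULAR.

σ = (1, 2, 3, 4): 24 + 30 + (-1) + 5 = 58
σ = (1, 2, 4, 3): 24 + 30 + 20 + 26 = 100
σ = (1, 3, 2, 4): 24 + (-8) + 13 + 5 = 34
σ = (1, 3, 4, 2): 24 + (-8) + 20 + (-2) = 34
σ = (1, 4, 2, 3): 24 + 15 + 13 + 26 = 78
σ = (1, 4, 3, 2): 24 + 15 + (-1) + (-2) = 36
σ = (2, 1, 3, 4): 15 + 16 + (-1) + 5 = 35
σ = (2, 1, 4, 3): 15 + 16 + 20 + 26 = 77
σ = (2, 3, 1, 4): 15 + (-8) + 29 + 5 = 41
σ = (2, 3, 4, 1): 15 + (-8) + 20 + 2 = 29
σ = (2, 4, 1, 3): 15 + 15 + 29 + 26 = 85
σ = (2, 4, 3, 1): 15 + 15 + (-1) + 2 = 31
σ = (3, 1, 2, 4): 6 + 16 + 13 + 5 = 40
σ = (3, 1, 4, 2): 6 + 16 + 20 + (-2) = 40
σ = (3, 2, 1, 4): 6 + 30 + 29 + 5 = 70
σ = (3, 2, 4, 1): 6 + 30 + 20 + 2 = 58
σ = (3, 4, 1, 2): 6 + 15 + 29 + (-2) = 48
σ = (3, 4, 2, 1): 6 + 15 + 13 + 2 = 36
σ = (4, 1, 2, 3): 15 + 16 + 13 + 26 = 70
σ = (4, 1, 3, 2): 15 + 16 + (-1) + (-2) = 28
σ = (4, 2, 1, 3): 15 + 30 + 29 + 26 = 100
σ = (4, 2, 3, 1): 15 + 30 + (-1) + 2 = 46
σ = (4, 3, 1, 2): 15 + (-8) + 29 + (-2) = 34
σ = (4, 3, 2, 1): 15 + (-8) + 13 + 2 = 22
Optimal value attained by: σ = (1, 2, 4, 3).
Answer: det⊕(M) = 100; verdict: SINGULAR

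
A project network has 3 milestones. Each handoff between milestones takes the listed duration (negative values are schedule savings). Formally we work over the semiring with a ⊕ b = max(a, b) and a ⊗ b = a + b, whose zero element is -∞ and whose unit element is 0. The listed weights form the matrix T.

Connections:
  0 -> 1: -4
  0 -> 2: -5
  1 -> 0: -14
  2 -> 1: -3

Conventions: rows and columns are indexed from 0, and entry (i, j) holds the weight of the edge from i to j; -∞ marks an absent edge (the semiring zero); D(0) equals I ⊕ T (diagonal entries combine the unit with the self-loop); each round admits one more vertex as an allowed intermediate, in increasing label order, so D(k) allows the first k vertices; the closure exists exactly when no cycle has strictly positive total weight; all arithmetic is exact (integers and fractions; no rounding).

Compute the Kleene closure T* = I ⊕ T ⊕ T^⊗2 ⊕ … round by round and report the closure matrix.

D(0):
  [0, -4, -5]
  [-14, 0, -∞]
  [-∞, -3, 0]
D(1):
  [0, -4, -5]
  [-14, 0, -19]
  [-∞, -3, 0]
D(2):
  [0, -4, -5]
  [-14, 0, -19]
  [-17, -3, 0]
D(3):
  [0, -4, -5]
  [-14, 0, -19]
  [-17, -3, 0]
Answer: T* = [[0, -4, -5], [-14, 0, -19], [-17, -3, 0]]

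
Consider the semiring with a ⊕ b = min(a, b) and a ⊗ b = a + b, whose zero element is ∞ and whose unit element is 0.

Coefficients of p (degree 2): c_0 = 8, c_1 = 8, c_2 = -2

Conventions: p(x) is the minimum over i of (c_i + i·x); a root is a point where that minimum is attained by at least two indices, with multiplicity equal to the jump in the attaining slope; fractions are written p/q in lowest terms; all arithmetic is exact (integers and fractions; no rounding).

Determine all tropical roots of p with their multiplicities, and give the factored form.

hull edge (i=0, c=8) to (i=2, c=-2): slope -5, span 2
Factored form: p(x) = -2 ⊗ (x ⊕ 5) ⊗ (x ⊕ 5)
Answer: roots = 5 (mult 2)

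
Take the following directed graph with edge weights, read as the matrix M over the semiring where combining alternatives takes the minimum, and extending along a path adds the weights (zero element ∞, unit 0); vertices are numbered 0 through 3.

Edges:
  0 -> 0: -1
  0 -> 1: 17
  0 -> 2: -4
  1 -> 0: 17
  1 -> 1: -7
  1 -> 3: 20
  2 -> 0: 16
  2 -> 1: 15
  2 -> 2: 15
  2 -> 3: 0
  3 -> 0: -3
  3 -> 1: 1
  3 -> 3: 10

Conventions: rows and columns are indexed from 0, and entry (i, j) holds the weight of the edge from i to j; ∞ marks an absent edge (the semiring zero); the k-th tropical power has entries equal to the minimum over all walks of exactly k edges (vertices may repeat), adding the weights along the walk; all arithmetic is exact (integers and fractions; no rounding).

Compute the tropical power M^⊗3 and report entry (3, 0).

M^⊗2:
  [-2, 10, -5, -4]
  [10, -14, 13, 13]
  [-3, 1, 12, 10]
  [-4, -6, -7, 20]
M^⊗3:
  [-7, -3, -6, -5]
  [3, -21, 6, 6]
  [-4, -6, -7, 12]
  [-5, -13, -8, -7]
Key observation: the optimum is the walk 3->0->0->0, with weight (-3) + (-1) + (-1) = -5.
Optimal value attained by: walk 3->0->0->0.
Answer: (M^⊗3)[3][0] = -5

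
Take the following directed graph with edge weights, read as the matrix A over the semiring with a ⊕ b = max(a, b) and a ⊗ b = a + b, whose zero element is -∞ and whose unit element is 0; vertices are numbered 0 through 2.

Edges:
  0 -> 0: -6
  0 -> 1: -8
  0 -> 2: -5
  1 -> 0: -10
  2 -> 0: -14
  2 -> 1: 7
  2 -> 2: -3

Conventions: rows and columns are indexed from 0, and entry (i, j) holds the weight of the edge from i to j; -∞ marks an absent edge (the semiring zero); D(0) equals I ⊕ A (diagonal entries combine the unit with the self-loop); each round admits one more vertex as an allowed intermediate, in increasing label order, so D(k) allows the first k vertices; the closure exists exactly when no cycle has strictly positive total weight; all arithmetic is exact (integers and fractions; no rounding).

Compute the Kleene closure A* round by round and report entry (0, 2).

D(0):
  [0, -8, -5]
  [-10, 0, -∞]
  [-14, 7, 0]
D(1):
  [0, -8, -5]
  [-10, 0, -15]
  [-14, 7, 0]
D(2):
  [0, -8, -5]
  [-10, 0, -15]
  [-3, 7, 0]
D(3):
  [0, 2, -5]
  [-10, 0, -15]
  [-3, 7, 0]
Answer: A*[0][2] = -5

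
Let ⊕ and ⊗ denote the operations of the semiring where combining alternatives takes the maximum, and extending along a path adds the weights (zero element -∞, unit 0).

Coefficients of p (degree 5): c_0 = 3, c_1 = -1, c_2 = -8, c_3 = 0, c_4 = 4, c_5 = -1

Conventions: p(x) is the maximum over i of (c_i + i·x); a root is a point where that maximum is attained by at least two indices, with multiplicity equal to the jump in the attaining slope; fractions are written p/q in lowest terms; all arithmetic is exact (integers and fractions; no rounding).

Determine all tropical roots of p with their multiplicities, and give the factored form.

hull edge (i=0, c=3) to (i=4, c=4): slope 1/4, span 4
hull edge (i=4, c=4) to (i=5, c=-1): slope -5, span 1
Factored form: p(x) = -1 ⊗ (x ⊕ (-1/4)) ⊗ (x ⊕ (-1/4)) ⊗ (x ⊕ (-1/4)) ⊗ (x ⊕ (-1/4)) ⊗ (x ⊕ 5)
Answer: roots = -1/4 (mult 4), 5 (mult 1)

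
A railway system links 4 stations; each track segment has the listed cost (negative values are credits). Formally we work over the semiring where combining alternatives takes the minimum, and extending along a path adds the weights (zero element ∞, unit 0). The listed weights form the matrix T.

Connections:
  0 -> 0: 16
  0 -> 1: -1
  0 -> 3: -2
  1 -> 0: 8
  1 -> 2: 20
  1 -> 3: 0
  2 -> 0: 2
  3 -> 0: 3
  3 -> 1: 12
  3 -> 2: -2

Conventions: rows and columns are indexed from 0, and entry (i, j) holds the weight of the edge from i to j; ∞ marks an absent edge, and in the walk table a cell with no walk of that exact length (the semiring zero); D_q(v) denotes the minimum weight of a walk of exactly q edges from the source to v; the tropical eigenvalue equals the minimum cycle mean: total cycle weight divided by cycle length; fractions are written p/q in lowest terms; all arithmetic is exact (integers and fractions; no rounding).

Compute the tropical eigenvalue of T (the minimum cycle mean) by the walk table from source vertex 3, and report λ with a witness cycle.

q=0: [∞, ∞, ∞, 0]
q=1: [3, 12, -2, ∞]
q=2: [0, 2, 32, 1]
q=3: [4, -1, -1, -2]
q=4: [1, 3, -4, -1]
Optimal cycle mean attained by: cycle 0->3->2->0, total (-2) + (-2) + 2, length 3.
Answer: λ = -2/3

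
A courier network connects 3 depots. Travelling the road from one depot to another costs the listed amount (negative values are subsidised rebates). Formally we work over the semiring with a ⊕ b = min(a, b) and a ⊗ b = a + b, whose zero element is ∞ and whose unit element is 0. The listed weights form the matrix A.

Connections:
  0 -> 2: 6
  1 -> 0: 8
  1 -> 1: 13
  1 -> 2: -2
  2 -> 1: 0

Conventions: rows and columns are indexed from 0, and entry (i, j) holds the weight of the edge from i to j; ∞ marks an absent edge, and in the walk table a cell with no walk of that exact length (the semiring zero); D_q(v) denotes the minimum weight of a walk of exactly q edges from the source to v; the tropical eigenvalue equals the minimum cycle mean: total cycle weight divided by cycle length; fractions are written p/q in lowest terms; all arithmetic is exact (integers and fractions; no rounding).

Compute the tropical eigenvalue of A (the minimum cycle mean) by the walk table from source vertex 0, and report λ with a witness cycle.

q=0: [0, ∞, ∞]
q=1: [∞, ∞, 6]
q=2: [∞, 6, ∞]
q=3: [14, 19, 4]
Optimal cycle mean attained by: cycle 1->2->1, total (-2) + 0, length 2.
Answer: λ = -1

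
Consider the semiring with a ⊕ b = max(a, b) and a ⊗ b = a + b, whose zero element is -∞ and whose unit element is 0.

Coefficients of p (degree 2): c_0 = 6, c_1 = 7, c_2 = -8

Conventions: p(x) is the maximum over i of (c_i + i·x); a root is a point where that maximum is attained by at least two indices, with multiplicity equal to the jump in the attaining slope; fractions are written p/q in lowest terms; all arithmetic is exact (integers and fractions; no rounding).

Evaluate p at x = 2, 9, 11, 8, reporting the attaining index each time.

p(2) = max(6+0·2=6, 7+1·2=9, -8+2·2=-4) = 9 (attained by i=1)
p(9) = max(6+0·9=6, 7+1·9=16, -8+2·9=10) = 16 (attained by i=1)
p(11) = max(6+0·11=6, 7+1·11=18, -8+2·11=14) = 18 (attained by i=1)
p(8) = max(6+0·8=6, 7+1·8=15, -8+2·8=8) = 15 (attained by i=1)
Answer: p(2) = 9; p(9) = 16; p(11) = 18; p(8) = 15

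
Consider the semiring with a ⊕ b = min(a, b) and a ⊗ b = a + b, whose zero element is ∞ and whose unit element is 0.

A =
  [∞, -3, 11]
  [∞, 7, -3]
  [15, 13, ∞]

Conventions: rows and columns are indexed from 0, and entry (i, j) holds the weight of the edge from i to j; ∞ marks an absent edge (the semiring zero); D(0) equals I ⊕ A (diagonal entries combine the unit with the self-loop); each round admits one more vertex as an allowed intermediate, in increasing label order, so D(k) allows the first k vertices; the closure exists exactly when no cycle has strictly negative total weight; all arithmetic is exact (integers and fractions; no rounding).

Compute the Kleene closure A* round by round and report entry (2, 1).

D(0):
  [0, -3, 11]
  [∞, 0, -3]
  [15, 13, 0]
D(1):
  [0, -3, 11]
  [∞, 0, -3]
  [15, 12, 0]
D(2):
  [0, -3, -6]
  [∞, 0, -3]
  [15, 12, 0]
D(3):
  [0, -3, -6]
  [12, 0, -3]
  [15, 12, 0]
Answer: A*[2][1] = 12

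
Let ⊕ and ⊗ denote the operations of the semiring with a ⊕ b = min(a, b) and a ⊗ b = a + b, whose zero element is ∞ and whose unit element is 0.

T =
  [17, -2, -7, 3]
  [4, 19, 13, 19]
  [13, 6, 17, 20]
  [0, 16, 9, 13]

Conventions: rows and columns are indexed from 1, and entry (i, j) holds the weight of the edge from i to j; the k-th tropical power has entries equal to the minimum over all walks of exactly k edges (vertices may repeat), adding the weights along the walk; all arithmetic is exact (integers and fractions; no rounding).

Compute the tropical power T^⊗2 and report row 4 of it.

T^⊗2:
  [2, -1, 10, 13]
  [19, 2, -3, 7]
  [10, 11, 6, 16]
  [13, -2, -7, 3]
Answer: row 4 of T^⊗2 = [13, -2, -7, 3]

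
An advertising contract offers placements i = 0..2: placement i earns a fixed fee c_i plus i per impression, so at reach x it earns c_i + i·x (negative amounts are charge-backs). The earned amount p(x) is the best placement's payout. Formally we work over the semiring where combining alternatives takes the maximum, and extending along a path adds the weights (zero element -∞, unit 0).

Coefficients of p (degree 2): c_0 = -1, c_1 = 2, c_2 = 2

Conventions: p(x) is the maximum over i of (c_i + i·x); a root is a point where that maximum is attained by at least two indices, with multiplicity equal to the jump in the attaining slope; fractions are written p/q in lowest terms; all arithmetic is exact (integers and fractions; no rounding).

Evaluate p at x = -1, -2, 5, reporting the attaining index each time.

p(-1) = max(-1+0·(-1)=-1, 2+1·(-1)=1, 2+2·(-1)=0) = 1 (attained by i=1)
p(-2) = max(-1+0·(-2)=-1, 2+1·(-2)=0, 2+2·(-2)=-2) = 0 (attained by i=1)
p(5) = max(-1+0·5=-1, 2+1·5=7, 2+2·5=12) = 12 (attained by i=2)
Answer: p(-1) = 1; p(-2) = 0; p(5) = 12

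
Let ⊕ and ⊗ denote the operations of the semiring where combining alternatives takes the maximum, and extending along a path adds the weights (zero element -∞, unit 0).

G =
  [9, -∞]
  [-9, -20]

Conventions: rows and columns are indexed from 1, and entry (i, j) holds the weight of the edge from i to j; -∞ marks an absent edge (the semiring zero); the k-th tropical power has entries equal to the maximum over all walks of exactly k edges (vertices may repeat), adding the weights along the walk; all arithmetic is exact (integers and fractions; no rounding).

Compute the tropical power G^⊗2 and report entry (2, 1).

G^⊗2:
  [18, -∞]
  [0, -40]
Key observation: the optimum is the walk 2->1->1, with weight (-9) + 9 = 0.
Optimal value attained by: walk 2->1->1.
Answer: (G^⊗2)[2][1] = 0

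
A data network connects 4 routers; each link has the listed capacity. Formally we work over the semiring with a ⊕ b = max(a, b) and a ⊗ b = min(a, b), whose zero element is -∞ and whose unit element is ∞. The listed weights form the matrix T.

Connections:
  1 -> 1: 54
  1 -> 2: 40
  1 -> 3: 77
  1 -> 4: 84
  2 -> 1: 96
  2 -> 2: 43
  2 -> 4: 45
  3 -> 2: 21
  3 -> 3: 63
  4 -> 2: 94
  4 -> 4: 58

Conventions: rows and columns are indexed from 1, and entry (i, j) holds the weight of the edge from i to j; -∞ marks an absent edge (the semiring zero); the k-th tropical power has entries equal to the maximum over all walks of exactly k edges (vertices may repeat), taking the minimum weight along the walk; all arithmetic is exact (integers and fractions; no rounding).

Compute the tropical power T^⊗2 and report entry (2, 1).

T^⊗2:
  [54, 84, 63, 58]
  [54, 45, 77, 84]
  [21, 21, 63, 21]
  [94, 58, -∞, 58]
Key observation: the optimum is the walk 2->1->1, with weight 96 min 54 = 54.
Optimal value attained by: walk 2->1->1.
Answer: (T^⊗2)[2][1] = 54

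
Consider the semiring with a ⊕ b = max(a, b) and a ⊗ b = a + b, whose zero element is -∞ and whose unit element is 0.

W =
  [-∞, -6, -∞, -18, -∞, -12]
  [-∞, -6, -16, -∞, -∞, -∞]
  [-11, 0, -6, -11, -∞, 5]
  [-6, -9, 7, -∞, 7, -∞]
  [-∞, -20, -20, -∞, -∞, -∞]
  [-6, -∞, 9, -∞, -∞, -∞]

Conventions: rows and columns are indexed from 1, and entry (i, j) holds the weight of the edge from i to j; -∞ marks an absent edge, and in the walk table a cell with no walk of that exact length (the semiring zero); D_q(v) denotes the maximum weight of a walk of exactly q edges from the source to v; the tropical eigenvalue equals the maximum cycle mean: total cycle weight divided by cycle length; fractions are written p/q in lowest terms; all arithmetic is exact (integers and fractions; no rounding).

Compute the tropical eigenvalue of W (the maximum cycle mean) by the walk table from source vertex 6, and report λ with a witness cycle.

q=0: [-∞, -∞, -∞, -∞, -∞, 0]
q=1: [-6, -∞, 9, -∞, -∞, -∞]
q=2: [-2, 9, 3, -2, -∞, 14]
q=3: [8, 3, 23, -8, 5, 8]
q=4: [12, 23, 17, 12, -1, 28]
q=5: [22, 17, 37, 6, 19, 22]
q=6: [26, 37, 31, 26, 13, 42]
Optimal cycle mean attained by: cycle 3->6->3, total 5 + 9, length 2.
Answer: λ = 7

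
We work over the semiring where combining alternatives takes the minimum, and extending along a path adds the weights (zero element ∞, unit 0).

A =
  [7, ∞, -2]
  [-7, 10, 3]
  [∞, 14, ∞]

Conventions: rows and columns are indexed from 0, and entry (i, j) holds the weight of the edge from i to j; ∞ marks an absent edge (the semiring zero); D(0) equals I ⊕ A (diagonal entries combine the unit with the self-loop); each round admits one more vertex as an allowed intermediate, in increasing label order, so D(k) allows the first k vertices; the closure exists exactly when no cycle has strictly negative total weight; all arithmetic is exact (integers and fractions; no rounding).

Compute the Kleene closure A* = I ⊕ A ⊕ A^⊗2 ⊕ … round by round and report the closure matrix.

D(0):
  [0, ∞, -2]
  [-7, 0, 3]
  [∞, 14, 0]
D(1):
  [0, ∞, -2]
  [-7, 0, -9]
  [∞, 14, 0]
D(2):
  [0, ∞, -2]
  [-7, 0, -9]
  [7, 14, 0]
D(3):
  [0, 12, -2]
  [-7, 0, -9]
  [7, 14, 0]
Answer: A* = [[0, 12, -2], [-7, 0, -9], [7, 14, 0]]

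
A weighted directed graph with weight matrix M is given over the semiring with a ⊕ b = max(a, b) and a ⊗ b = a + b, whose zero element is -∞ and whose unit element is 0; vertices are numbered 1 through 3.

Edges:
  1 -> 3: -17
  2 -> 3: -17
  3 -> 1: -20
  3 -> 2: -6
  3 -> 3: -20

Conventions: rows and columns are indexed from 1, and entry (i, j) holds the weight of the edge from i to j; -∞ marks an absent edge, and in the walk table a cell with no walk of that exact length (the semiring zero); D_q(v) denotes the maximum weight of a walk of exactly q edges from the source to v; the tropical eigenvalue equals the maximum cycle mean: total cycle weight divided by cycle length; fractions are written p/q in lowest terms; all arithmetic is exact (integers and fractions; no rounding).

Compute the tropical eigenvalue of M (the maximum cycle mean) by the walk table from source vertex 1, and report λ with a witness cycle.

q=0: [0, -∞, -∞]
q=1: [-∞, -∞, -17]
q=2: [-37, -23, -37]
q=3: [-57, -43, -40]
Optimal cycle mean attained by: cycle 2->3->2, total (-17) + (-6), length 2.
Answer: λ = -23/2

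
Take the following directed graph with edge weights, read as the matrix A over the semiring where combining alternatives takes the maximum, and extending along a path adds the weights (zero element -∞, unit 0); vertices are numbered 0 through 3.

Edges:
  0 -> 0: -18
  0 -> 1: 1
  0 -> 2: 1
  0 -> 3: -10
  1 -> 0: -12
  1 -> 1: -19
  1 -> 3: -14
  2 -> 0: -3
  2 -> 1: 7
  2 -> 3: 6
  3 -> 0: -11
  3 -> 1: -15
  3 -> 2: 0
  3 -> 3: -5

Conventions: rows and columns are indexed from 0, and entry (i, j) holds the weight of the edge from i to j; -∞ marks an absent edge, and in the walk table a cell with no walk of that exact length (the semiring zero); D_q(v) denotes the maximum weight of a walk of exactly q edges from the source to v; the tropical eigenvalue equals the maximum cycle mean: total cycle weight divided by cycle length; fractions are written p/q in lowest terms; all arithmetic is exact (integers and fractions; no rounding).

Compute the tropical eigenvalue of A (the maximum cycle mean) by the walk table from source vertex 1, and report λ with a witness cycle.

q=0: [-∞, 0, -∞, -∞]
q=1: [-12, -19, -∞, -14]
q=2: [-25, -11, -11, -19]
q=3: [-14, -4, -19, -5]
q=4: [-16, -12, -5, -10]
Optimal cycle mean attained by: cycle 2->3->2, total 6 + 0, length 2.
Answer: λ = 3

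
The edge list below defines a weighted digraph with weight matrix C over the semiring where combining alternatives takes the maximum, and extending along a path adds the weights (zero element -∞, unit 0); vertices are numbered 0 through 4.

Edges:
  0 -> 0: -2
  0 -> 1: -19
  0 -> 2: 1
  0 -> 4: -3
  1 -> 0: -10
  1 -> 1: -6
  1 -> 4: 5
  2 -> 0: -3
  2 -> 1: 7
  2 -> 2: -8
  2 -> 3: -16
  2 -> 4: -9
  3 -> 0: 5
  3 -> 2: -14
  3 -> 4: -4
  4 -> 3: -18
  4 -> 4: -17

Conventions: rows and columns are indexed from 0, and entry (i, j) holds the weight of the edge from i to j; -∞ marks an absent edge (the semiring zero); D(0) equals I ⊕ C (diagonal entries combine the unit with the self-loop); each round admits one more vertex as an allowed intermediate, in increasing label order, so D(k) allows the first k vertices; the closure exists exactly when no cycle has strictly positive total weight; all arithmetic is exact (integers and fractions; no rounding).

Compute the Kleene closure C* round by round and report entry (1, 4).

D(0):
  [0, -19, 1, -∞, -3]
  [-10, 0, -∞, -∞, 5]
  [-3, 7, 0, -16, -9]
  [5, -∞, -14, 0, -4]
  [-∞, -∞, -∞, -18, 0]
D(1):
  [0, -19, 1, -∞, -3]
  [-10, 0, -9, -∞, 5]
  [-3, 7, 0, -16, -6]
  [5, -14, 6, 0, 2]
  [-∞, -∞, -∞, -18, 0]
D(2):
  [0, -19, 1, -∞, -3]
  [-10, 0, -9, -∞, 5]
  [-3, 7, 0, -16, 12]
  [5, -14, 6, 0, 2]
  [-∞, -∞, -∞, -18, 0]
D(3):
  [0, 8, 1, -15, 13]
  [-10, 0, -9, -25, 5]
  [-3, 7, 0, -16, 12]
  [5, 13, 6, 0, 18]
  [-∞, -∞, -∞, -18, 0]
D(4):
  [0, 8, 1, -15, 13]
  [-10, 0, -9, -25, 5]
  [-3, 7, 0, -16, 12]
  [5, 13, 6, 0, 18]
  [-13, -5, -12, -18, 0]
D(5):
  [0, 8, 1, -5, 13]
  [-8, 0, -7, -13, 5]
  [-1, 7, 0, -6, 12]
  [5, 13, 6, 0, 18]
  [-13, -5, -12, -18, 0]
Answer: C*[1][4] = 5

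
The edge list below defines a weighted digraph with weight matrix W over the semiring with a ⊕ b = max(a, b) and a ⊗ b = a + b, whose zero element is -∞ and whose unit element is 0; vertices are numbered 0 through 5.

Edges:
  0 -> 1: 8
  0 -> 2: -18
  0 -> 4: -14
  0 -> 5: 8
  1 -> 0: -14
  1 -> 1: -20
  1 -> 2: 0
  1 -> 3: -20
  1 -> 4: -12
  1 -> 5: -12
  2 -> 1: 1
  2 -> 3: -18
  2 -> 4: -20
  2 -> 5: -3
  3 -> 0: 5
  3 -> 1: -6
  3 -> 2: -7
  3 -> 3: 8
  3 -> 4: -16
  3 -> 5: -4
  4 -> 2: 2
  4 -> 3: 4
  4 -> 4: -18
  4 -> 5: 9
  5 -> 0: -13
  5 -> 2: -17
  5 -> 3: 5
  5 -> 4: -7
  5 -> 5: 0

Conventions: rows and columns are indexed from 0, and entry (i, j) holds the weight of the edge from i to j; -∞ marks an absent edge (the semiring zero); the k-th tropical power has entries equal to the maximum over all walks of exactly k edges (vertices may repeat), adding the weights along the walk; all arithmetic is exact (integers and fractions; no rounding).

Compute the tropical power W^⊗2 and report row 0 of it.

W^⊗2:
  [-5, -12, 8, 13, 1, 8]
  [-15, 1, -10, -7, -19, -3]
  [-13, -19, 1, 2, -10, -3]
  [13, 13, 1, 16, -8, 13]
  [9, 3, -3, 14, 2, 9]
  [10, -1, -2, 13, -7, 2]
Answer: row 0 of W^⊗2 = [-5, -12, 8, 13, 1, 8]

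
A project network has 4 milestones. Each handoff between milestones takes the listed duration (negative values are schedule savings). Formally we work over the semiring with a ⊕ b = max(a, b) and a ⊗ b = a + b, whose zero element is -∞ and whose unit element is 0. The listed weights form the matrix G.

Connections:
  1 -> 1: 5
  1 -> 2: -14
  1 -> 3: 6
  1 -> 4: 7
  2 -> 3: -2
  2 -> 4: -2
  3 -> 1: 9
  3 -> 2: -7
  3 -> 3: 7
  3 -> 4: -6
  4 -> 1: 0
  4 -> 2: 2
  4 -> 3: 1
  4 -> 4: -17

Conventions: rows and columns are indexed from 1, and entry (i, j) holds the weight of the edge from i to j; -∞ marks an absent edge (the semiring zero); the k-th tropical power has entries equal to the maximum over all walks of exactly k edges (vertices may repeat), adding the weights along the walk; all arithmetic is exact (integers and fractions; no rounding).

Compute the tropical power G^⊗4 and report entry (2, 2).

G^⊗2:
  [15, 9, 13, 12]
  [7, 0, 5, -8]
  [16, 0, 15, 16]
  [10, -6, 8, 7]
G^⊗3:
  [22, 14, 21, 22]
  [14, -2, 13, 14]
  [24, 18, 22, 23]
  [17, 9, 16, 17]
G^⊗4:
  [30, 24, 28, 29]
  [22, 16, 20, 21]
  [31, 25, 30, 31]
  [25, 19, 23, 24]
Key observation: the optimum is the walk 2->3->1->4->2, with weight (-2) + 9 + 7 + 2 = 16.
Optimal value attained by: walk 2->3->1->4->2.
Answer: (G^⊗4)[2][2] = 16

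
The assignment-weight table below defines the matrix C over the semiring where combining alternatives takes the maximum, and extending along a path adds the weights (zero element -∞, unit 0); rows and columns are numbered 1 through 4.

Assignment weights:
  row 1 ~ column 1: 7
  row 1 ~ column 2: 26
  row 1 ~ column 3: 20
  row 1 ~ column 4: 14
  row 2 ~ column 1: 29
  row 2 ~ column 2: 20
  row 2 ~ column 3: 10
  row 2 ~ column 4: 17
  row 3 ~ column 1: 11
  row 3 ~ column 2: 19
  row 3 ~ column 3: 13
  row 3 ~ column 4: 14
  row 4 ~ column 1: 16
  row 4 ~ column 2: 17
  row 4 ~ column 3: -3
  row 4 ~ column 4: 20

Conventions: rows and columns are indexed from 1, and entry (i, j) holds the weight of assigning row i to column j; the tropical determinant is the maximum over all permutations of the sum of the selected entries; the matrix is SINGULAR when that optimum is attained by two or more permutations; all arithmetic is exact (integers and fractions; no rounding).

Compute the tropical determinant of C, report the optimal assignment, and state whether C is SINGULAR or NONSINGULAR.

σ = (1, 2, 3, 4): 7 + 20 + 13 + 20 = 60
σ = (1, 2, 4, 3): 7 + 20 + 14 + (-3) = 38
σ = (1, 3, 2, 4): 7 + 10 + 19 + 20 = 56
σ = (1, 3, 4, 2): 7 + 10 + 14 + 17 = 48
σ = (1, 4, 2, 3): 7 + 17 + 19 + (-3) = 40
σ = (1, 4, 3, 2): 7 + 17 + 13 + 17 = 54
σ = (2, 1, 3, 4): 26 + 29 + 13 + 20 = 88
σ = (2, 1, 4, 3): 26 + 29 + 14 + (-3) = 66
σ = (2, 3, 1, 4): 26 + 10 + 11 + 20 = 67
σ = (2, 3, 4, 1): 26 + 10 + 14 + 16 = 66
σ = (2, 4, 1, 3): 26 + 17 + 11 + (-3) = 51
σ = (2, 4, 3, 1): 26 + 17 + 13 + 16 = 72
σ = (3, 1, 2, 4): 20 + 29 + 19 + 20 = 88
σ = (3, 1, 4, 2): 20 + 29 + 14 + 17 = 80
σ = (3, 2, 1, 4): 20 + 20 + 11 + 20 = 71
σ = (3, 2, 4, 1): 20 + 20 + 14 + 16 = 70
σ = (3, 4, 1, 2): 20 + 17 + 11 + 17 = 65
σ = (3, 4, 2, 1): 20 + 17 + 19 + 16 = 72
σ = (4, 1, 2, 3): 14 + 29 + 19 + (-3) = 59
σ = (4, 1, 3, 2): 14 + 29 + 13 + 17 = 73
σ = (4, 2, 1, 3): 14 + 20 + 11 + (-3) = 42
σ = (4, 2, 3, 1): 14 + 20 + 13 + 16 = 63
σ = (4, 3, 1, 2): 14 + 10 + 11 + 17 = 52
σ = (4, 3, 2, 1): 14 + 10 + 19 + 16 = 59
Optimal value attained by: σ = (2, 1, 3, 4).
Answer: det⊕(C) = 88; verdict: SINGULAR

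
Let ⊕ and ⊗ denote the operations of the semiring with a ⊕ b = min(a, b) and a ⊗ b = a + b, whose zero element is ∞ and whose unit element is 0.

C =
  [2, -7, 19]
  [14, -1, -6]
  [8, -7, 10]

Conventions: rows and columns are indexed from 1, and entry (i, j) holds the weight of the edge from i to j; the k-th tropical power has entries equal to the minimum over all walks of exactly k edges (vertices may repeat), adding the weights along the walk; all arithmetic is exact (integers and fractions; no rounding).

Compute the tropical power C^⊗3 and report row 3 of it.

C^⊗2:
  [4, -8, -13]
  [2, -13, -7]
  [7, -8, -13]
C^⊗3:
  [-5, -20, -14]
  [1, -14, -19]
  [-5, -20, -14]
Answer: row 3 of C^⊗3 = [-5, -20, -14]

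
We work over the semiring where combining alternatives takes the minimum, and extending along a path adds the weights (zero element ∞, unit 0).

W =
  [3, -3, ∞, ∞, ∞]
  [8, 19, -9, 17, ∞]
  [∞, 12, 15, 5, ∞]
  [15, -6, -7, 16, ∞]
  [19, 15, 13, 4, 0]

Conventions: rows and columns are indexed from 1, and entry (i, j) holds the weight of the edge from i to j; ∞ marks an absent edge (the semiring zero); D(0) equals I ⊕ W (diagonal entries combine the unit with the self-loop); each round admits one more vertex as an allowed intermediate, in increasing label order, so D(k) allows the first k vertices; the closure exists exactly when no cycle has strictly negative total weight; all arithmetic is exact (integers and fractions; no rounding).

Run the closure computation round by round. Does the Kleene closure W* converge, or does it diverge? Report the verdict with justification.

D(0):
  [0, -3, ∞, ∞, ∞]
  [8, 0, -9, 17, ∞]
  [∞, 12, 0, 5, ∞]
  [15, -6, -7, 0, ∞]
  [19, 15, 13, 4, 0]
D(1):
  [0, -3, ∞, ∞, ∞]
  [8, 0, -9, 17, ∞]
  [∞, 12, 0, 5, ∞]
  [15, -6, -7, 0, ∞]
  [19, 15, 13, 4, 0]
D(2):
  [0, -3, -12, 14, ∞]
  [8, 0, -9, 17, ∞]
  [20, 12, 0, 5, ∞]
  [2, -6, -15, 0, ∞]
  [19, 15, 6, 4, 0]
Detection: at round 3, diagonal entry (4, 4) turns strictly negative.
Key observation: the cycle 4->2->3->4 has total weight (-6) + (-9) + 5, which is strictly negative.
Answer: DIVERGES — negative cycle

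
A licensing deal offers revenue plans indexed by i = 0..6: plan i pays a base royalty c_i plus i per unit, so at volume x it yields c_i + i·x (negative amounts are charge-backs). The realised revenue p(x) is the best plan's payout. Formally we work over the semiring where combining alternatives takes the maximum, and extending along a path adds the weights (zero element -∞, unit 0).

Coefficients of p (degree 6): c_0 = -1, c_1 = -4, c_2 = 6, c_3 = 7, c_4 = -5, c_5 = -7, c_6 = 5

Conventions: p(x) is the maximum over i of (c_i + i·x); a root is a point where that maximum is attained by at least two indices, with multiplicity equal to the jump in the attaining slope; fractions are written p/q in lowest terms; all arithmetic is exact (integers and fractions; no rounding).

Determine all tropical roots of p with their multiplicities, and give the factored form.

hull edge (i=0, c=-1) to (i=2, c=6): slope 7/2, span 2
hull edge (i=2, c=6) to (i=3, c=7): slope 1, span 1
hull edge (i=3, c=7) to (i=6, c=5): slope -2/3, span 3
Factored form: p(x) = 5 ⊗ (x ⊕ (-7/2)) ⊗ (x ⊕ (-7/2)) ⊗ (x ⊕ (-1)) ⊗ (x ⊕ 2/3) ⊗ (x ⊕ 2/3) ⊗ (x ⊕ 2/3)
Answer: roots = -7/2 (mult 2), -1 (mult 1), 2/3 (mult 3)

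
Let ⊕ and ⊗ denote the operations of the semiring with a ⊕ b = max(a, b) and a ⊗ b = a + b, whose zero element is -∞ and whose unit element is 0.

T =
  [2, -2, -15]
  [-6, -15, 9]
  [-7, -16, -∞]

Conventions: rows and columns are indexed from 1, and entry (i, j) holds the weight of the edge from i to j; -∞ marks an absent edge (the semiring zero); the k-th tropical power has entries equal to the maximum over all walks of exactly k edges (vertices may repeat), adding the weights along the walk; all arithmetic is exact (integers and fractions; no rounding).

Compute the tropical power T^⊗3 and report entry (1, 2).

T^⊗2:
  [4, 0, 7]
  [2, -7, -6]
  [-5, -9, -7]
T^⊗3:
  [6, 2, 9]
  [4, 0, 2]
  [-3, -7, 0]
Key observation: the optimum is the walk 1->1->1->2, with weight 2 + 2 + (-2) = 2.
Optimal value attained by: walk 1->1->1->2.
Answer: (T^⊗3)[1][2] = 2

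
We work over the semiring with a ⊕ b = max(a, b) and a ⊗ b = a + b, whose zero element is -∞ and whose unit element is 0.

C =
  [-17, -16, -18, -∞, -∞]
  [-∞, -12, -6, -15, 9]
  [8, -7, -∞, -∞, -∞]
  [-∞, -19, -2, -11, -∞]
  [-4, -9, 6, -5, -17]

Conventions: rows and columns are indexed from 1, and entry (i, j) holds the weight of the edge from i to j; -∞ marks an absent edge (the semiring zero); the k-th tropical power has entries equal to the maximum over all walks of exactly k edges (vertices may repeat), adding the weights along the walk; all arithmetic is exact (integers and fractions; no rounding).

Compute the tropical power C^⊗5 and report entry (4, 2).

C^⊗2:
  [-10, -25, -22, -31, -7]
  [5, 0, 15, 4, -3]
  [-9, -8, -10, -22, 2]
  [6, -9, -13, -22, -10]
  [14, -1, -7, -16, 0]
C^⊗3:
  [-11, -16, -1, -12, -16]
  [23, 8, 3, -7, 9]
  [-2, -7, 8, -3, 1]
  [-5, -10, -4, -15, 0]
  [1, -2, 6, -5, 8]
C^⊗4:
  [7, -8, -10, -21, -7]
  [11, 7, 15, 4, 17]
  [16, 1, 7, -4, 2]
  [4, -9, 6, -5, -1]
  [14, -1, 14, 3, 7]
C^⊗5:
  [-2, -9, -1, -12, 1]
  [23, 8, 23, 12, 16]
  [15, 0, 8, -3, 10]
  [14, -1, 5, -6, 0]
  [22, 7, 13, 2, 8]
Key observation: the optimum is the walk 4->3->2->5->3->2, with weight (-2) + (-7) + 9 + 6 + (-7) = -1.
Optimal value attained by: walk 4->3->2->5->3->2.
Answer: (C^⊗5)[4][2] = -1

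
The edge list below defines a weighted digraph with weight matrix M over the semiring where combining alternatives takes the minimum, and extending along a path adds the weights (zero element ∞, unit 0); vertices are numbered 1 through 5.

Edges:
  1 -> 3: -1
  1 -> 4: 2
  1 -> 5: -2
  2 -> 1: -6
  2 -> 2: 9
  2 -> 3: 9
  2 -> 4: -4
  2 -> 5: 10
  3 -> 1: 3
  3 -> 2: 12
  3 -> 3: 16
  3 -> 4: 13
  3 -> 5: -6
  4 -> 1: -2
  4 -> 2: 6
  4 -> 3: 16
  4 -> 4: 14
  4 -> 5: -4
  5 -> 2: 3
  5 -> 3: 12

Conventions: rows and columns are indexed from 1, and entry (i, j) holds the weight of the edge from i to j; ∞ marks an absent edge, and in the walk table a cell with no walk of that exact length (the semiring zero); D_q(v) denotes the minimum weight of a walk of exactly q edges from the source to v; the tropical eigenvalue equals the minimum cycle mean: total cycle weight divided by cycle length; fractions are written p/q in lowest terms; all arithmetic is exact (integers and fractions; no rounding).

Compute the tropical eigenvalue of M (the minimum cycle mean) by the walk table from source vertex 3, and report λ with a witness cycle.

q=0: [∞, ∞, 0, ∞, ∞]
q=1: [3, 12, 16, 13, -6]
q=2: [6, -3, 2, 5, 1]
q=3: [-9, 4, 5, -7, -4]
q=4: [-9, -1, -10, -7, -11]
q=5: [-9, -8, -10, -7, -16]
Optimal cycle mean attained by: cycle 1->3->5->2->1, total (-1) + (-6) + 3 + (-6), length 4.
Answer: λ = -5/2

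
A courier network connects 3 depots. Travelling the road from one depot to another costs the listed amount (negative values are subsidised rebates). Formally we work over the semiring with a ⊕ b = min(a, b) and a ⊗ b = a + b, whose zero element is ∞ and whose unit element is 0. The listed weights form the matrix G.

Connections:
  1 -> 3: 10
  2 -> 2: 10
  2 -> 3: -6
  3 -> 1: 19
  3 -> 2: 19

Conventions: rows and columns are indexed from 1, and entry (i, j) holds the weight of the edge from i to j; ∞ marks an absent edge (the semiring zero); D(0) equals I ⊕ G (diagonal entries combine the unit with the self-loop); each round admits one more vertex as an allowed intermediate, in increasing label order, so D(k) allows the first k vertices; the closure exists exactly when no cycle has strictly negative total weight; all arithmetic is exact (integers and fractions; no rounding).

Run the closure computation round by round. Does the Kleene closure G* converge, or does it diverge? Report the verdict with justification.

D(0):
  [0, ∞, 10]
  [∞, 0, -6]
  [19, 19, 0]
D(1):
  [0, ∞, 10]
  [∞, 0, -6]
  [19, 19, 0]
D(2):
  [0, ∞, 10]
  [∞, 0, -6]
  [19, 19, 0]
D(3):
  [0, 29, 10]
  [13, 0, -6]
  [19, 19, 0]
Key observation: every diagonal entry stays at the unit through all rounds, so no improving cycle exists.
Answer: CONVERGES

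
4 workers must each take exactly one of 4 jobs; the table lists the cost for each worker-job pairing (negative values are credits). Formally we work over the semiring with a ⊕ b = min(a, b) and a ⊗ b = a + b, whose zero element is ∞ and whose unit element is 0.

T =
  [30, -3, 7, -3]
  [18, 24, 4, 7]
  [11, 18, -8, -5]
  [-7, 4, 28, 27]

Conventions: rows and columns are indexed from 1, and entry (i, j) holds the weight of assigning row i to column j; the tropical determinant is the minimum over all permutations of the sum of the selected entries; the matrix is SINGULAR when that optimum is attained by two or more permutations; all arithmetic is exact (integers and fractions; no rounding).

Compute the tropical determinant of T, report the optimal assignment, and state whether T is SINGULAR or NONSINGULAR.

σ = (1, 2, 3, 4): 30 + 24 + (-8) + 27 = 73
σ = (1, 2, 4, 3): 30 + 24 + (-5) + 28 = 77
σ = (1, 3, 2, 4): 30 + 4 + 18 + 27 = 79
σ = (1, 3, 4, 2): 30 + 4 + (-5) + 4 = 33
σ = (1, 4, 2, 3): 30 + 7 + 18 + 28 = 83
σ = (1, 4, 3, 2): 30 + 7 + (-8) + 4 = 33
σ = (2, 1, 3, 4): (-3) + 18 + (-8) + 27 = 34
σ = (2, 1, 4, 3): (-3) + 18 + (-5) + 28 = 38
σ = (2, 3, 1, 4): (-3) + 4 + 11 + 27 = 39
σ = (2, 3, 4, 1): (-3) + 4 + (-5) + (-7) = -11
σ = (2, 4, 1, 3): (-3) + 7 + 11 + 28 = 43
σ = (2, 4, 3, 1): (-3) + 7 + (-8) + (-7) = -11
σ = (3, 1, 2, 4): 7 + 18 + 18 + 27 = 70
σ = (3, 1, 4, 2): 7 + 18 + (-5) + 4 = 24
σ = (3, 2, 1, 4): 7 + 24 + 11 + 27 = 69
σ = (3, 2, 4, 1): 7 + 24 + (-5) + (-7) = 19
σ = (3, 4, 1, 2): 7 + 7 + 11 + 4 = 29
σ = (3, 4, 2, 1): 7 + 7 + 18 + (-7) = 25
σ = (4, 1, 2, 3): (-3) + 18 + 18 + 28 = 61
σ = (4, 1, 3, 2): (-3) + 18 + (-8) + 4 = 11
σ = (4, 2, 1, 3): (-3) + 24 + 11 + 28 = 60
σ = (4, 2, 3, 1): (-3) + 24 + (-8) + (-7) = 6
σ = (4, 3, 1, 2): (-3) + 4 + 11 + 4 = 16
σ = (4, 3, 2, 1): (-3) + 4 + 18 + (-7) = 12
Optimal value attained by: σ = (2, 3, 4, 1).
Answer: det⊕(T) = -11; verdict: SINGULAR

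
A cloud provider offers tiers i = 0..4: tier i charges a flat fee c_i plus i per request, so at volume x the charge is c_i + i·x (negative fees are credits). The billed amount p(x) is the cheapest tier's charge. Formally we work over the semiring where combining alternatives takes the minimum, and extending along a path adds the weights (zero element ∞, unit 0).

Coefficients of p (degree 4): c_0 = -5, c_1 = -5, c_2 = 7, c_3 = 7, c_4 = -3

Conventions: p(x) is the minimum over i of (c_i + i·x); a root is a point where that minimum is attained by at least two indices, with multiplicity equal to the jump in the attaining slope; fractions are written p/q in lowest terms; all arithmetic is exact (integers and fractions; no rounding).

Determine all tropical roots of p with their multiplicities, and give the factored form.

hull edge (i=0, c=-5) to (i=1, c=-5): slope 0, span 1
hull edge (i=1, c=-5) to (i=4, c=-3): slope 2/3, span 3
Factored form: p(x) = -3 ⊗ (x ⊕ (-2/3)) ⊗ (x ⊕ (-2/3)) ⊗ (x ⊕ (-2/3)) ⊗ (x ⊕ 0)
Answer: roots = -2/3 (mult 3), 0 (mult 1)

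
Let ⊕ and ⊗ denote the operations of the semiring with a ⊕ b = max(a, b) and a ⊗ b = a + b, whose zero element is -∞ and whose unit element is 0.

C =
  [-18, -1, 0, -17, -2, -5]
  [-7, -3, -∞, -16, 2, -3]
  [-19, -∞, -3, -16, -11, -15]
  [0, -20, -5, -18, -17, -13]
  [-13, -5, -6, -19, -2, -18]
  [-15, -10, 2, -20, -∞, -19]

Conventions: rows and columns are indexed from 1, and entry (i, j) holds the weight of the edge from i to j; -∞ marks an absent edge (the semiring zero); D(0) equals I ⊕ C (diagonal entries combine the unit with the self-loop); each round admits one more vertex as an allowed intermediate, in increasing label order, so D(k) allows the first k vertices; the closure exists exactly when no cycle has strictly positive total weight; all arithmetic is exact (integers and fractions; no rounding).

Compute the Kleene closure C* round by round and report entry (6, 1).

D(0):
  [0, -1, 0, -17, -2, -5]
  [-7, 0, -∞, -16, 2, -3]
  [-19, -∞, 0, -16, -11, -15]
  [0, -20, -5, 0, -17, -13]
  [-13, -5, -6, -19, 0, -18]
  [-15, -10, 2, -20, -∞, 0]
D(1):
  [0, -1, 0, -17, -2, -5]
  [-7, 0, -7, -16, 2, -3]
  [-19, -20, 0, -16, -11, -15]
  [0, -1, 0, 0, -2, -5]
  [-13, -5, -6, -19, 0, -18]
  [-15, -10, 2, -20, -17, 0]
D(2):
  [0, -1, 0, -17, 1, -4]
  [-7, 0, -7, -16, 2, -3]
  [-19, -20, 0, -16, -11, -15]
  [0, -1, 0, 0, 1, -4]
  [-12, -5, -6, -19, 0, -8]
  [-15, -10, 2, -20, -8, 0]
D(3):
  [0, -1, 0, -16, 1, -4]
  [-7, 0, -7, -16, 2, -3]
  [-19, -20, 0, -16, -11, -15]
  [0, -1, 0, 0, 1, -4]
  [-12, -5, -6, -19, 0, -8]
  [-15, -10, 2, -14, -8, 0]
D(4):
  [0, -1, 0, -16, 1, -4]
  [-7, 0, -7, -16, 2, -3]
  [-16, -17, 0, -16, -11, -15]
  [0, -1, 0, 0, 1, -4]
  [-12, -5, -6, -19, 0, -8]
  [-14, -10, 2, -14, -8, 0]
D(5):
  [0, -1, 0, -16, 1, -4]
  [-7, 0, -4, -16, 2, -3]
  [-16, -16, 0, -16, -11, -15]
  [0, -1, 0, 0, 1, -4]
  [-12, -5, -6, -19, 0, -8]
  [-14, -10, 2, -14, -8, 0]
D(6):
  [0, -1, 0, -16, 1, -4]
  [-7, 0, -1, -16, 2, -3]
  [-16, -16, 0, -16, -11, -15]
  [0, -1, 0, 0, 1, -4]
  [-12, -5, -6, -19, 0, -8]
  [-14, -10, 2, -14, -8, 0]
Answer: C*[6][1] = -14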